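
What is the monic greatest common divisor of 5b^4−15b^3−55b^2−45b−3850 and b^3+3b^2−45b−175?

b^2−2b−35

Euclidean algorithm in ℚ[b]:
  5b^4−15b^3−55b^2−45b−3850 = (5b−30)(b^3+3b^2−45b−175) + (260b^2−520b−9100)
  b^3+3b^2−45b−175 = ((1/260)b+1/52)(260b^2−520b−9100) + (0)
Last nonzero remainder: 260b^2−520b−9100. Dividing through by 260 gives the monic gcd b^2−2b−35.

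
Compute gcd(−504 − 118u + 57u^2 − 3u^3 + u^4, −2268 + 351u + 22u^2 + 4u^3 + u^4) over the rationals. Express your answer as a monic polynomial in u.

−252 + 67u − 5u^2 + u^3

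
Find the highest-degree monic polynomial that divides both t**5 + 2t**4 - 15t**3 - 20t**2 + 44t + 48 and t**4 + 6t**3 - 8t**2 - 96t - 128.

Apply the Euclidean algorithm:
  t**5 + 2t**4 - 15t**3 - 20t**2 + 44t + 48 = (t - 4)(t**4 + 6t**3 - 8t**2 - 96t - 128) + (17t**3 + 44t**2 - 212t - 464)
  t**4 + 6t**3 - 8t**2 - 96t - 128 = ((1/17)t + 58/289)(17t**3 + 44t**2 - 212t - 464) + (-(1260/289)t**2 - (7560/289)t - 10080/289)
  17t**3 + 44t**2 - 212t - 464 = (-(4913/1260)t + 8381/630)(-(1260/289)t**2 - (7560/289)t - 10080/289) + (0)
Last nonzero remainder: -(1260/289)t**2 - (7560/289)t - 10080/289. Dividing through by -1260/289 gives the monic gcd t**2 + 6t + 8.

t**2 + 6t + 8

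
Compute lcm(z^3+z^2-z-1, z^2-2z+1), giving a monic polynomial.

Apply the Euclidean algorithm:
  z^3+z^2-z-1 = (z+3)(z^2-2z+1) + (4z-4)
  z^2-2z+1 = ((1/4)z-1/4)(4z-4) + (0)
Last nonzero remainder: 4z-4. Dividing through by 4 gives the monic gcd z-1.
Then lcm(f, g) = f·g / gcd(f, g); expanding and making the result monic gives the answer.

z^4-2z^2+1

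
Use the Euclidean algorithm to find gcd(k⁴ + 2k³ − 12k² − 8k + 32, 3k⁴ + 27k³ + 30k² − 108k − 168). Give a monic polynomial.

k² − 4

Repeated division with remainder:
  k⁴ + 2k³ − 12k² − 8k + 32 = (1/3)(3k⁴ + 27k³ + 30k² − 108k − 168) + (−7k³ − 22k² + 28k + 88)
  3k⁴ + 27k³ + 30k² − 108k − 168 = (−(3/7)k − 123/49)(−7k³ − 22k² + 28k + 88) + (−(648/49)k² + 2592/49)
  −7k³ − 22k² + 28k + 88 = ((343/648)k + 539/324)(−(648/49)k² + 2592/49) + (0)
Last nonzero remainder: −(648/49)k² + 2592/49. Dividing through by −648/49 gives the monic gcd k² − 4.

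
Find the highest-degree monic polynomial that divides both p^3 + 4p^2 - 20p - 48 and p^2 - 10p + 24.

p - 4

Apply the Euclidean algorithm:
  p^3 + 4p^2 - 20p - 48 = (p + 14)(p^2 - 10p + 24) + (96p - 384)
  p^2 - 10p + 24 = ((1/96)p - 1/16)(96p - 384) + (0)
Last nonzero remainder: 96p - 384. Dividing through by 96 gives the monic gcd p - 4.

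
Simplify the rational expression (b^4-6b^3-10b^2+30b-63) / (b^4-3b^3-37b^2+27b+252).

Apply the Euclidean algorithm:
  b^4-6b^3-10b^2+30b-63 = (b^4-3b^3-37b^2+27b+252) + (-3b^3+27b^2+3b-315)
  b^4-3b^3-37b^2+27b+252 = (-(1/3)b-2)(-3b^3+27b^2+3b-315) + (18b^2-72b-378)
  -3b^3+27b^2+3b-315 = (-(1/6)b+5/6)(18b^2-72b-378) + (0)
Last nonzero remainder: 18b^2-72b-378. Dividing through by 18 gives the monic gcd b^2-4b-21.
Cancel b^2-4b-21 from numerator and denominator to get the reduced form.

(b^2-2b+3)/(b^2+b-12)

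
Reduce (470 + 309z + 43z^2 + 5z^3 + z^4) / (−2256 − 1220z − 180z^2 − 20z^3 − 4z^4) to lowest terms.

(−10 − 7z − z^2)/(48 + 28z + 4z^2)

Repeated division with remainder:
  z^4 + 5z^3 + 43z^2 + 309z + 470 = (−1/4)(−4z^4 − 20z^3 − 180z^2 − 1220z − 2256) + (−2z^2 + 4z − 94)
  −4z^4 − 20z^3 − 180z^2 − 1220z − 2256 = (2z^2 + 14z + 24)(−2z^2 + 4z − 94) + (0)
Last nonzero remainder: −2z^2 + 4z − 94. Dividing through by −2 gives the monic gcd z^2 − 2z + 47.
Cancel z^2 − 2z + 47 from numerator and denominator to get the reduced form.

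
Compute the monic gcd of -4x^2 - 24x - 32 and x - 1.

1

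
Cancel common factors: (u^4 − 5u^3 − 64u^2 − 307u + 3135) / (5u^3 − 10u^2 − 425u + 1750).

By polynomial division,
  u^4 − 5u^3 − 64u^2 − 307u + 3135 = ((1/5)u − 3/5)(5u^3 − 10u^2 − 425u + 1750) + (15u^2 − 912u + 4185)
  5u^3 − 10u^2 − 425u + 1750 = ((1/3)u + 98/5)(15u^2 − 912u + 4185) + ((80276/5)u − 80276)
  15u^2 − 912u + 4185 = ((75/80276)u − 4185/80276)((80276/5)u − 80276) + (0)
Last nonzero remainder: (80276/5)u − 80276. Dividing through by 80276/5 gives the monic gcd u − 5.
Cancel u − 5 from numerator and denominator to get the reduced form.

(u^3 − 64u − 627)/(5u^2 + 15u − 350)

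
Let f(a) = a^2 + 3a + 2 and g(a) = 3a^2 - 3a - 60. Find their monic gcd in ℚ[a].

1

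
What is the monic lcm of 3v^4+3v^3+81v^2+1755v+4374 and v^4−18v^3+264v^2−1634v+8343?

Repeated division with remainder:
  3v^4+3v^3+81v^2+1755v+4374 = (3)(v^4−18v^3+264v^2−1634v+8343) + (57v^3−711v^2+6657v−20655)
  v^4−18v^3+264v^2−1634v+8343 = ((1/57)v−35/361)(57v^3−711v^2+6657v−20655) + ((28258/361)v^2−(226064/361)v+2288898/361)
  57v^3−711v^2+6657v−20655 = ((20577/28258)v−92055/28258)((28258/361)v^2−(226064/361)v+2288898/361) + (0)
Last nonzero remainder: (28258/361)v^2−(226064/361)v+2288898/361. Dividing through by 28258/361 gives the monic gcd v^2−8v+81.
Then lcm(f, g) = f·g / gcd(f, g); expanding and making the result monic gives the answer.

v^6−9v^5+120v^4+418v^3−1611v^2+45675v+150174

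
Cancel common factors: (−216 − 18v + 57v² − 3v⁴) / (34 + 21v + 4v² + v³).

(−108 + 45v + 6v² − 3v³)/(17 + 2v + v²)

By polynomial division,
  −3v⁴ + 57v² − 18v − 216 = (−3v + 12)(v³ + 4v² + 21v + 34) + (72v² − 168v − 624)
  v³ + 4v² + 21v + 34 = ((1/72)v + 19/216)(72v² − 168v − 624) + ((400/9)v + 800/9)
  72v² − 168v − 624 = ((81/50)v − 351/50)((400/9)v + 800/9) + (0)
Last nonzero remainder: (400/9)v + 800/9. Dividing through by 400/9 gives the monic gcd v + 2.
Cancel v + 2 from numerator and denominator to get the reduced form.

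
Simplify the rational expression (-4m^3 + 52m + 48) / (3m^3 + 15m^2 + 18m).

By polynomial division,
  -4m^3 + 52m + 48 = (-4/3)(3m^3 + 15m^2 + 18m) + (20m^2 + 76m + 48)
  3m^3 + 15m^2 + 18m = ((3/20)m + 9/50)(20m^2 + 76m + 48) + (-(72/25)m - 216/25)
  20m^2 + 76m + 48 = (-(125/18)m - 50/9)(-(72/25)m - 216/25) + (0)
Last nonzero remainder: -(72/25)m - 216/25. Dividing through by -72/25 gives the monic gcd m + 3.
Cancel m + 3 from numerator and denominator to get the reduced form.

(-4m^2 + 12m + 16)/(3m^2 + 6m)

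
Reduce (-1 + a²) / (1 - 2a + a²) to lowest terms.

(1 + a)/(-1 + a)

Apply the Euclidean algorithm:
  a² - 1 = (a² - 2a + 1) + (2a - 2)
  a² - 2a + 1 = ((1/2)a - 1/2)(2a - 2) + (0)
Last nonzero remainder: 2a - 2. Dividing through by 2 gives the monic gcd a - 1.
Cancel a - 1 from numerator and denominator to get the reduced form.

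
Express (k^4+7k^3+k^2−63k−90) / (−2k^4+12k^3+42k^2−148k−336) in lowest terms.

Euclidean algorithm in ℚ[k]:
  k^4+7k^3+k^2−63k−90 = (−1/2)(−2k^4+12k^3+42k^2−148k−336) + (13k^3+22k^2−137k−258)
  −2k^4+12k^3+42k^2−148k−336 = (−(2/13)k+200/169)(13k^3+22k^2−137k−258) + (−(864/169)k^2−(4320/169)k−5184/169)
  13k^3+22k^2−137k−258 = (−(2197/864)k+7267/864)(−(864/169)k^2−(4320/169)k−5184/169) + (0)
Last nonzero remainder: −(864/169)k^2−(4320/169)k−5184/169. Dividing through by −864/169 gives the monic gcd k^2+5k+6.
Cancel k^2+5k+6 from numerator and denominator to get the reduced form.

(−k^2−2k+15)/(2k^2−22k+56)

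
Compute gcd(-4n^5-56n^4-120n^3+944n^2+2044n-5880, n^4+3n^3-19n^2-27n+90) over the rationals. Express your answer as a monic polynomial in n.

n^3-19n+30

Apply the Euclidean algorithm:
  -4n^5-56n^4-120n^3+944n^2+2044n-5880 = (-4n-44)(n^4+3n^3-19n^2-27n+90) + (-64n^3+1216n-1920)
  n^4+3n^3-19n^2-27n+90 = (-(1/64)n-3/64)(-64n^3+1216n-1920) + (0)
Last nonzero remainder: -64n^3+1216n-1920. Dividing through by -64 gives the monic gcd n^3-19n+30.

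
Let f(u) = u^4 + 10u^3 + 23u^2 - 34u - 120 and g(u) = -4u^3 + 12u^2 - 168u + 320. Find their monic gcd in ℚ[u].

u - 2

Repeated division with remainder:
  u^4 + 10u^3 + 23u^2 - 34u - 120 = (-(1/4)u - 13/4)(-4u^3 + 12u^2 - 168u + 320) + (20u^2 - 500u + 920)
  -4u^3 + 12u^2 - 168u + 320 = (-(1/5)u - 22/5)(20u^2 - 500u + 920) + (-2184u + 4368)
  20u^2 - 500u + 920 = (-(5/546)u + 115/546)(-2184u + 4368) + (0)
Last nonzero remainder: -2184u + 4368. Dividing through by -2184 gives the monic gcd u - 2.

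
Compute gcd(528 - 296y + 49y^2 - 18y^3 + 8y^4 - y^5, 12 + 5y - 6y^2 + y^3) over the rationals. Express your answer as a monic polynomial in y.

12 - 7y + y^2

By polynomial division,
  -y^5 + 8y^4 - 18y^3 + 49y^2 - 296y + 528 = (-y^2 + 2y - 1)(y^3 - 6y^2 + 5y + 12) + (45y^2 - 315y + 540)
  y^3 - 6y^2 + 5y + 12 = ((1/45)y + 1/45)(45y^2 - 315y + 540) + (0)
Last nonzero remainder: 45y^2 - 315y + 540. Dividing through by 45 gives the monic gcd y^2 - 7y + 12.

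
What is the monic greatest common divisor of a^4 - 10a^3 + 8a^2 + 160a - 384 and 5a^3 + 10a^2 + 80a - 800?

Repeated division with remainder:
  a^4 - 10a^3 + 8a^2 + 160a - 384 = ((1/5)a - 12/5)(5a^3 + 10a^2 + 80a - 800) + (16a^2 + 512a - 2304)
  5a^3 + 10a^2 + 80a - 800 = ((5/16)a - 75/8)(16a^2 + 512a - 2304) + (5600a - 22400)
  16a^2 + 512a - 2304 = ((1/350)a + 18/175)(5600a - 22400) + (0)
Last nonzero remainder: 5600a - 22400. Dividing through by 5600 gives the monic gcd a - 4.

a - 4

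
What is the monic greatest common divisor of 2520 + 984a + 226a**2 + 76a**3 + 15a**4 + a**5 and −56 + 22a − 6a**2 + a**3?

Euclidean algorithm in ℚ[a]:
  a**5 + 15a**4 + 76a**3 + 226a**2 + 984a + 2520 = (a**2 + 21a + 180)(a**3 − 6a**2 + 22a − 56) + (900a**2 − 1800a + 12600)
  a**3 − 6a**2 + 22a − 56 = ((1/900)a − 1/225)(900a**2 − 1800a + 12600) + (0)
Last nonzero remainder: 900a**2 − 1800a + 12600. Dividing through by 900 gives the monic gcd a**2 − 2a + 14.

14 − 2a + a**2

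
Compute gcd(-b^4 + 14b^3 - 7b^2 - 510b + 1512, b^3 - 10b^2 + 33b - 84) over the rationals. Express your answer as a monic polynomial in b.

By polynomial division,
  -b^4 + 14b^3 - 7b^2 - 510b + 1512 = (-b + 4)(b^3 - 10b^2 + 33b - 84) + (66b^2 - 726b + 1848)
  b^3 - 10b^2 + 33b - 84 = ((1/66)b + 1/66)(66b^2 - 726b + 1848) + (16b - 112)
  66b^2 - 726b + 1848 = ((33/8)b - 33/2)(16b - 112) + (0)
Last nonzero remainder: 16b - 112. Dividing through by 16 gives the monic gcd b - 7.

b - 7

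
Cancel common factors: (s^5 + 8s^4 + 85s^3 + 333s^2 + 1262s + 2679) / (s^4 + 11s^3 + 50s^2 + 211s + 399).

(s^2 + 4s + 47)/(s + 7)

Euclidean algorithm in ℚ[s]:
  s^5 + 8s^4 + 85s^3 + 333s^2 + 1262s + 2679 = (s - 3)(s^4 + 11s^3 + 50s^2 + 211s + 399) + (68s^3 + 272s^2 + 1496s + 3876)
  s^4 + 11s^3 + 50s^2 + 211s + 399 = ((1/68)s + 7/68)(68s^3 + 272s^2 + 1496s + 3876) + (0)
Last nonzero remainder: 68s^3 + 272s^2 + 1496s + 3876. Dividing through by 68 gives the monic gcd s^3 + 4s^2 + 22s + 57.
Cancel s^3 + 4s^2 + 22s + 57 from numerator and denominator to get the reduced form.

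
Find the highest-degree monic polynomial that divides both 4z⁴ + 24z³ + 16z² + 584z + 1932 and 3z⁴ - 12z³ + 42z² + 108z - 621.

z³ - z² + 11z + 69

Apply the Euclidean algorithm:
  4z⁴ + 24z³ + 16z² + 584z + 1932 = (4/3)(3z⁴ - 12z³ + 42z² + 108z - 621) + (40z³ - 40z² + 440z + 2760)
  3z⁴ - 12z³ + 42z² + 108z - 621 = ((3/40)z - 9/40)(40z³ - 40z² + 440z + 2760) + (0)
Last nonzero remainder: 40z³ - 40z² + 440z + 2760. Dividing through by 40 gives the monic gcd z³ - z² + 11z + 69.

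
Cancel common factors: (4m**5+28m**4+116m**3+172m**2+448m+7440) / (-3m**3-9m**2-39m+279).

(-4m**3-4m**2+32m-240)/(3m-9)

Apply the Euclidean algorithm:
  4m**5+28m**4+116m**3+172m**2+448m+7440 = (-(4/3)m**2-(16/3)m-16/3)(-3m**3-9m**2-39m+279) + (288m**2+1728m+8928)
  -3m**3-9m**2-39m+279 = (-(1/96)m+1/32)(288m**2+1728m+8928) + (0)
Last nonzero remainder: 288m**2+1728m+8928. Dividing through by 288 gives the monic gcd m**2+6m+31.
Cancel m**2+6m+31 from numerator and denominator to get the reduced form.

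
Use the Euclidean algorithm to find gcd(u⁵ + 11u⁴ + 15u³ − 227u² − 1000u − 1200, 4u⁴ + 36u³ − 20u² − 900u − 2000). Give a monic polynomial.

Euclidean algorithm in ℚ[u]:
  u⁵ + 11u⁴ + 15u³ − 227u² − 1000u − 1200 = ((1/4)u + 1/2)(4u⁴ + 36u³ − 20u² − 900u − 2000) + (2u³ + 8u² − 50u − 200)
  4u⁴ + 36u³ − 20u² − 900u − 2000 = (2u + 10)(2u³ + 8u² − 50u − 200) + (0)
Last nonzero remainder: 2u³ + 8u² − 50u − 200. Dividing through by 2 gives the monic gcd u³ + 4u² − 25u − 100.

u³ + 4u² − 25u − 100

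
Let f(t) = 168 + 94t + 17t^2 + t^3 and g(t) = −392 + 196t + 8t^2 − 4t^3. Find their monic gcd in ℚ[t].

7 + t

Repeated division with remainder:
  t^3 + 17t^2 + 94t + 168 = (−1/4)(−4t^3 + 8t^2 + 196t − 392) + (19t^2 + 143t + 70)
  −4t^3 + 8t^2 + 196t − 392 = (−(4/19)t + 724/361)(19t^2 + 143t + 70) + (−(27456/361)t − 192192/361)
  19t^2 + 143t + 70 = (−(6859/27456)t − 1805/13728)(−(27456/361)t − 192192/361) + (0)
Last nonzero remainder: −(27456/361)t − 192192/361. Dividing through by −27456/361 gives the monic gcd t + 7.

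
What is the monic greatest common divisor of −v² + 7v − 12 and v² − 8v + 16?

v − 4

Euclidean algorithm in ℚ[v]:
  −v² + 7v − 12 = (−1)(v² − 8v + 16) + (−v + 4)
  v² − 8v + 16 = (−v + 4)(−v + 4) + (0)
Last nonzero remainder: −v + 4. Dividing through by −1 gives the monic gcd v − 4.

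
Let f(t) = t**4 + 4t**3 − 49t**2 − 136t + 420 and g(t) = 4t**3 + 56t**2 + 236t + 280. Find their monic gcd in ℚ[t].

Euclidean algorithm in ℚ[t]:
  t**4 + 4t**3 − 49t**2 − 136t + 420 = ((1/4)t − 5/2)(4t**3 + 56t**2 + 236t + 280) + (32t**2 + 384t + 1120)
  4t**3 + 56t**2 + 236t + 280 = ((1/8)t + 1/4)(32t**2 + 384t + 1120) + (0)
Last nonzero remainder: 32t**2 + 384t + 1120. Dividing through by 32 gives the monic gcd t**2 + 12t + 35.

t**2 + 12t + 35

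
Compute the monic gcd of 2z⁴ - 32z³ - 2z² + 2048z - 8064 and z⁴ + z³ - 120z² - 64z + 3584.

z³ - 7z² - 64z + 448

By polynomial division,
  2z⁴ - 32z³ - 2z² + 2048z - 8064 = (2)(z⁴ + z³ - 120z² - 64z + 3584) + (-34z³ + 238z² + 2176z - 15232)
  z⁴ + z³ - 120z² - 64z + 3584 = (-(1/34)z - 4/17)(-34z³ + 238z² + 2176z - 15232) + (0)
Last nonzero remainder: -34z³ + 238z² + 2176z - 15232. Dividing through by -34 gives the monic gcd z³ - 7z² - 64z + 448.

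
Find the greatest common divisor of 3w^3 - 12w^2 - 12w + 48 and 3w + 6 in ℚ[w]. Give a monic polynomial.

w + 2

By polynomial division,
  3w^3 - 12w^2 - 12w + 48 = (w^2 - 6w + 8)(3w + 6) + (0)
Last nonzero remainder: 3w + 6. Dividing through by 3 gives the monic gcd w + 2.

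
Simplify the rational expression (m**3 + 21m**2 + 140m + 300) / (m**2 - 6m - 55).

Apply the Euclidean algorithm:
  m**3 + 21m**2 + 140m + 300 = (m + 27)(m**2 - 6m - 55) + (357m + 1785)
  m**2 - 6m - 55 = ((1/357)m - 11/357)(357m + 1785) + (0)
Last nonzero remainder: 357m + 1785. Dividing through by 357 gives the monic gcd m + 5.
Cancel m + 5 from numerator and denominator to get the reduced form.

(m**2 + 16m + 60)/(m - 11)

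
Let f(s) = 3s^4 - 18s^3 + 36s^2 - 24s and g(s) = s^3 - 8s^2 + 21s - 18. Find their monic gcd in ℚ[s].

s - 2

Euclidean algorithm in ℚ[s]:
  3s^4 - 18s^3 + 36s^2 - 24s = (3s + 6)(s^3 - 8s^2 + 21s - 18) + (21s^2 - 96s + 108)
  s^3 - 8s^2 + 21s - 18 = ((1/21)s - 8/49)(21s^2 - 96s + 108) + ((9/49)s - 18/49)
  21s^2 - 96s + 108 = ((343/3)s - 294)((9/49)s - 18/49) + (0)
Last nonzero remainder: (9/49)s - 18/49. Dividing through by 9/49 gives the monic gcd s - 2.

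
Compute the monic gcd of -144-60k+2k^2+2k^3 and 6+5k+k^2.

Repeated division with remainder:
  2k^3+2k^2-60k-144 = (2k-8)(k^2+5k+6) + (-32k-96)
  k^2+5k+6 = (-(1/32)k-1/16)(-32k-96) + (0)
Last nonzero remainder: -32k-96. Dividing through by -32 gives the monic gcd k+3.

3+k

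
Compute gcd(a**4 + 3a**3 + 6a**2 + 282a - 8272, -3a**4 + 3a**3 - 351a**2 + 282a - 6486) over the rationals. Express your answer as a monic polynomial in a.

Apply the Euclidean algorithm:
  a**4 + 3a**3 + 6a**2 + 282a - 8272 = (-1/3)(-3a**4 + 3a**3 - 351a**2 + 282a - 6486) + (4a**3 - 111a**2 + 376a - 10434)
  -3a**4 + 3a**3 - 351a**2 + 282a - 6486 = (-(3/4)a - 321/16)(4a**3 - 111a**2 + 376a - 10434) + (-(36735/16)a**2 - 1726545/8)
  4a**3 - 111a**2 + 376a - 10434 = (-(64/36735)a + 592/12245)(-(36735/16)a**2 - 1726545/8) + (0)
Last nonzero remainder: -(36735/16)a**2 - 1726545/8. Dividing through by -36735/16 gives the monic gcd a**2 + 94.

a**2 + 94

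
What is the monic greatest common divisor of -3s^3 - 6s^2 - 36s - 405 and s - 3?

1

By polynomial division,
  -3s^3 - 6s^2 - 36s - 405 = (-3s^2 - 15s - 81)(s - 3) + (-648)
  s - 3 = (-(1/648)s + 1/216)(-648) + (0)
The last nonzero remainder is the constant -648, so the polynomials are coprime and gcd = 1.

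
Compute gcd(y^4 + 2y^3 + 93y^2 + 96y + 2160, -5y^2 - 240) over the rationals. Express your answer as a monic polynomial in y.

Repeated division with remainder:
  y^4 + 2y^3 + 93y^2 + 96y + 2160 = (-(1/5)y^2 - (2/5)y - 9)(-5y^2 - 240) + (0)
Last nonzero remainder: -5y^2 - 240. Dividing through by -5 gives the monic gcd y^2 + 48.

y^2 + 48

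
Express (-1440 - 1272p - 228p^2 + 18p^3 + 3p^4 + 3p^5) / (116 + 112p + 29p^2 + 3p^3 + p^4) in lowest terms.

(-360 + 42p - 9p^2 + 3p^3)/(29 - p + p^2)

Apply the Euclidean algorithm:
  3p^5 + 3p^4 + 18p^3 - 228p^2 - 1272p - 1440 = (3p - 6)(p^4 + 3p^3 + 29p^2 + 112p + 116) + (-51p^3 - 390p^2 - 948p - 744)
  p^4 + 3p^3 + 29p^2 + 112p + 116 = (-(1/51)p + 79/867)(-51p^3 - 390p^2 - 948p - 744) + ((13279/289)p^2 + (53116/289)p + 53116/289)
  -51p^3 - 390p^2 - 948p - 744 = (-(14739/13279)p - 53754/13279)((13279/289)p^2 + (53116/289)p + 53116/289) + (0)
Last nonzero remainder: (13279/289)p^2 + (53116/289)p + 53116/289. Dividing through by 13279/289 gives the monic gcd p^2 + 4p + 4.
Cancel p^2 + 4p + 4 from numerator and denominator to get the reduced form.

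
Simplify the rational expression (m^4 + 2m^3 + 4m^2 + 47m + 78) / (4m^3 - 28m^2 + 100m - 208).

(m^2 + 5m + 6)/(4m - 16)

Euclidean algorithm in ℚ[m]:
  m^4 + 2m^3 + 4m^2 + 47m + 78 = ((1/4)m + 9/4)(4m^3 - 28m^2 + 100m - 208) + (42m^2 - 126m + 546)
  4m^3 - 28m^2 + 100m - 208 = ((2/21)m - 8/21)(42m^2 - 126m + 546) + (0)
Last nonzero remainder: 42m^2 - 126m + 546. Dividing through by 42 gives the monic gcd m^2 - 3m + 13.
Cancel m^2 - 3m + 13 from numerator and denominator to get the reduced form.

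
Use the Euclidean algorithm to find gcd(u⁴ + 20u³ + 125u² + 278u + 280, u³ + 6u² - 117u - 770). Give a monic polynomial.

u² + 17u + 70

Apply the Euclidean algorithm:
  u⁴ + 20u³ + 125u² + 278u + 280 = (u + 14)(u³ + 6u² - 117u - 770) + (158u² + 2686u + 11060)
  u³ + 6u² - 117u - 770 = ((1/158)u - 11/158)(158u² + 2686u + 11060) + (0)
Last nonzero remainder: 158u² + 2686u + 11060. Dividing through by 158 gives the monic gcd u² + 17u + 70.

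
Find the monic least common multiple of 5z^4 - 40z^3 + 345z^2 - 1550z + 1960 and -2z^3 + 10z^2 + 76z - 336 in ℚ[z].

z^6 - 9z^5 + 35z^4 - 43z^3 - 2196z^2 + 12628z - 16464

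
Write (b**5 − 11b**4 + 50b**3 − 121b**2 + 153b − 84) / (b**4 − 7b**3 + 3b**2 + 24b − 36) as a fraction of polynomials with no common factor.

Euclidean algorithm in ℚ[b]:
  b**5 − 11b**4 + 50b**3 − 121b**2 + 153b − 84 = (b − 4)(b**4 − 7b**3 + 3b**2 + 24b − 36) + (19b**3 − 133b**2 + 285b − 228)
  b**4 − 7b**3 + 3b**2 + 24b − 36 = ((1/19)b)(19b**3 − 133b**2 + 285b − 228) + (−12b**2 + 36b − 36)
  19b**3 − 133b**2 + 285b − 228 = (−(19/12)b + 19/3)(−12b**2 + 36b − 36) + (0)
Last nonzero remainder: −12b**2 + 36b − 36. Dividing through by −12 gives the monic gcd b**2 − 3b + 3.
Cancel b**2 − 3b + 3 from numerator and denominator to get the reduced form.

(b**3 − 8b**2 + 23b − 28)/(b**2 − 4b − 12)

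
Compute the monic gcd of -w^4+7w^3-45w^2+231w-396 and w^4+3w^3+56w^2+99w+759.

w^2+33

Apply the Euclidean algorithm:
  -w^4+7w^3-45w^2+231w-396 = (-1)(w^4+3w^3+56w^2+99w+759) + (10w^3+11w^2+330w+363)
  w^4+3w^3+56w^2+99w+759 = ((1/10)w+19/100)(10w^3+11w^2+330w+363) + ((2091/100)w^2+69003/100)
  10w^3+11w^2+330w+363 = ((1000/2091)w+1100/2091)((2091/100)w^2+69003/100) + (0)
Last nonzero remainder: (2091/100)w^2+69003/100. Dividing through by 2091/100 gives the monic gcd w^2+33.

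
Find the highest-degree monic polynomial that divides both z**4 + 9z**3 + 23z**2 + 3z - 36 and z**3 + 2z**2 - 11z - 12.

Repeated division with remainder:
  z**4 + 9z**3 + 23z**2 + 3z - 36 = (z + 7)(z**3 + 2z**2 - 11z - 12) + (20z**2 + 92z + 48)
  z**3 + 2z**2 - 11z - 12 = ((1/20)z - 13/100)(20z**2 + 92z + 48) + (-(36/25)z - 144/25)
  20z**2 + 92z + 48 = (-(125/9)z - 25/3)(-(36/25)z - 144/25) + (0)
Last nonzero remainder: -(36/25)z - 144/25. Dividing through by -36/25 gives the monic gcd z + 4.

z + 4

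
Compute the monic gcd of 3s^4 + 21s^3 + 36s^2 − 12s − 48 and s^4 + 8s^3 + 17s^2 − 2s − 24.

s^3 + 5s^2 + 2s − 8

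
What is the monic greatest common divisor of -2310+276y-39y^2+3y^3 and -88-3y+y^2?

-11+y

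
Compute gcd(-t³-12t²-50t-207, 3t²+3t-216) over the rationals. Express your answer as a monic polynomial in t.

t+9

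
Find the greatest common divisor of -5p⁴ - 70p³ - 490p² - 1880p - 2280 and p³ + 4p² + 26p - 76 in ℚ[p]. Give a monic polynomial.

Repeated division with remainder:
  -5p⁴ - 70p³ - 490p² - 1880p - 2280 = (-5p - 50)(p³ + 4p² + 26p - 76) + (-160p² - 960p - 6080)
  p³ + 4p² + 26p - 76 = (-(1/160)p + 1/80)(-160p² - 960p - 6080) + (0)
Last nonzero remainder: -160p² - 960p - 6080. Dividing through by -160 gives the monic gcd p² + 6p + 38.

p² + 6p + 38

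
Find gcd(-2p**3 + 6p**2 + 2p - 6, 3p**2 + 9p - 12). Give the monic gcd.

p - 1

Repeated division with remainder:
  -2p**3 + 6p**2 + 2p - 6 = (-(2/3)p + 4)(3p**2 + 9p - 12) + (-42p + 42)
  3p**2 + 9p - 12 = (-(1/14)p - 2/7)(-42p + 42) + (0)
Last nonzero remainder: -42p + 42. Dividing through by -42 gives the monic gcd p - 1.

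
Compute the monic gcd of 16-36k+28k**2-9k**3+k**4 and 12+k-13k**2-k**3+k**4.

4-5k+k**2

Repeated division with remainder:
  k**4-9k**3+28k**2-36k+16 = (k**4-k**3-13k**2+k+12) + (-8k**3+41k**2-37k+4)
  k**4-k**3-13k**2+k+12 = (-(1/8)k-33/64)(-8k**3+41k**2-37k+4) + ((225/64)k**2-(1125/64)k+225/16)
  -8k**3+41k**2-37k+4 = (-(512/225)k+64/225)((225/64)k**2-(1125/64)k+225/16) + (0)
Last nonzero remainder: (225/64)k**2-(1125/64)k+225/16. Dividing through by 225/64 gives the monic gcd k**2-5k+4.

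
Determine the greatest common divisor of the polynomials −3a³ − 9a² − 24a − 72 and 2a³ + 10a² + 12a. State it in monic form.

a + 3

Euclidean algorithm in ℚ[a]:
  −3a³ − 9a² − 24a − 72 = (−3/2)(2a³ + 10a² + 12a) + (6a² − 6a − 72)
  2a³ + 10a² + 12a = ((1/3)a + 2)(6a² − 6a − 72) + (48a + 144)
  6a² − 6a − 72 = ((1/8)a − 1/2)(48a + 144) + (0)
Last nonzero remainder: 48a + 144. Dividing through by 48 gives the monic gcd a + 3.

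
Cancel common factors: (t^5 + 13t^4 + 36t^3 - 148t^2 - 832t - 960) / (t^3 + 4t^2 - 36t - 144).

(t^3 + 3t^2 - 18t - 40)/(t - 6)

By polynomial division,
  t^5 + 13t^4 + 36t^3 - 148t^2 - 832t - 960 = (t^2 + 9t + 36)(t^3 + 4t^2 - 36t - 144) + (176t^2 + 1760t + 4224)
  t^3 + 4t^2 - 36t - 144 = ((1/176)t - 3/88)(176t^2 + 1760t + 4224) + (0)
Last nonzero remainder: 176t^2 + 1760t + 4224. Dividing through by 176 gives the monic gcd t^2 + 10t + 24.
Cancel t^2 + 10t + 24 from numerator and denominator to get the reduced form.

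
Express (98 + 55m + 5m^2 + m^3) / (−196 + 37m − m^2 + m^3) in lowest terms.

Repeated division with remainder:
  m^3 + 5m^2 + 55m + 98 = (m^3 − m^2 + 37m − 196) + (6m^2 + 18m + 294)
  m^3 − m^2 + 37m − 196 = ((1/6)m − 2/3)(6m^2 + 18m + 294) + (0)
Last nonzero remainder: 6m^2 + 18m + 294. Dividing through by 6 gives the monic gcd m^2 + 3m + 49.
Cancel m^2 + 3m + 49 from numerator and denominator to get the reduced form.

(2 + m)/(−4 + m)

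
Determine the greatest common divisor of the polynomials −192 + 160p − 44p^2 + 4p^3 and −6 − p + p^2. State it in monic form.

Repeated division with remainder:
  4p^3 − 44p^2 + 160p − 192 = (4p − 40)(p^2 − p − 6) + (144p − 432)
  p^2 − p − 6 = ((1/144)p + 1/72)(144p − 432) + (0)
Last nonzero remainder: 144p − 432. Dividing through by 144 gives the monic gcd p − 3.

−3 + p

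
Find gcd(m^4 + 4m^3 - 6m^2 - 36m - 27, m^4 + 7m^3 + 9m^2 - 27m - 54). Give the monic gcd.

Euclidean algorithm in ℚ[m]:
  m^4 + 4m^3 - 6m^2 - 36m - 27 = (m^4 + 7m^3 + 9m^2 - 27m - 54) + (-3m^3 - 15m^2 - 9m + 27)
  m^4 + 7m^3 + 9m^2 - 27m - 54 = (-(1/3)m - 2/3)(-3m^3 - 15m^2 - 9m + 27) + (-4m^2 - 24m - 36)
  -3m^3 - 15m^2 - 9m + 27 = ((3/4)m - 3/4)(-4m^2 - 24m - 36) + (0)
Last nonzero remainder: -4m^2 - 24m - 36. Dividing through by -4 gives the monic gcd m^2 + 6m + 9.

m^2 + 6m + 9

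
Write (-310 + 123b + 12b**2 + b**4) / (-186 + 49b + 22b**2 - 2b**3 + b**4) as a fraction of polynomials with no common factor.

(5 + b)/(3 + b)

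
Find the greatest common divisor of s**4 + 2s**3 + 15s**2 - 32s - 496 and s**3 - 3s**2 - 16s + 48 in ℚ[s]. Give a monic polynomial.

Euclidean algorithm in ℚ[s]:
  s**4 + 2s**3 + 15s**2 - 32s - 496 = (s + 5)(s**3 - 3s**2 - 16s + 48) + (46s**2 - 736)
  s**3 - 3s**2 - 16s + 48 = ((1/46)s - 3/46)(46s**2 - 736) + (0)
Last nonzero remainder: 46s**2 - 736. Dividing through by 46 gives the monic gcd s**2 - 16.

s**2 - 16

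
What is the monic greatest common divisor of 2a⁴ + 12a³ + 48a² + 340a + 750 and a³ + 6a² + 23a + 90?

a + 5

Euclidean algorithm in ℚ[a]:
  2a⁴ + 12a³ + 48a² + 340a + 750 = (2a)(a³ + 6a² + 23a + 90) + (2a² + 160a + 750)
  a³ + 6a² + 23a + 90 = ((1/2)a - 37)(2a² + 160a + 750) + (5568a + 27840)
  2a² + 160a + 750 = ((1/2784)a + 25/928)(5568a + 27840) + (0)
Last nonzero remainder: 5568a + 27840. Dividing through by 5568 gives the monic gcd a + 5.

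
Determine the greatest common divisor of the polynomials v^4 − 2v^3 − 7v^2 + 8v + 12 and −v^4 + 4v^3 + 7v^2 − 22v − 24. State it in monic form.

v^3 − 7v − 6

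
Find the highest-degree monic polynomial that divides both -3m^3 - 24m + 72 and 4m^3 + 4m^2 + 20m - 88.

By polynomial division,
  -3m^3 - 24m + 72 = (-3/4)(4m^3 + 4m^2 + 20m - 88) + (3m^2 - 9m + 6)
  4m^3 + 4m^2 + 20m - 88 = ((4/3)m + 16/3)(3m^2 - 9m + 6) + (60m - 120)
  3m^2 - 9m + 6 = ((1/20)m - 1/20)(60m - 120) + (0)
Last nonzero remainder: 60m - 120. Dividing through by 60 gives the monic gcd m - 2.

m - 2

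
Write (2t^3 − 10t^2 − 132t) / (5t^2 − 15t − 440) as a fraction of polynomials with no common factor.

(2t^2 + 12t)/(5t + 40)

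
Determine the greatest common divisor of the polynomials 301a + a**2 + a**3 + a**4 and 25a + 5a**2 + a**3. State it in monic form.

a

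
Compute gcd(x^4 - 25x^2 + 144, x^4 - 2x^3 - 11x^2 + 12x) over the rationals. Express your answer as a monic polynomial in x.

Repeated division with remainder:
  x^4 - 25x^2 + 144 = (x^4 - 2x^3 - 11x^2 + 12x) + (2x^3 - 14x^2 - 12x + 144)
  x^4 - 2x^3 - 11x^2 + 12x = ((1/2)x + 5/2)(2x^3 - 14x^2 - 12x + 144) + (30x^2 - 30x - 360)
  2x^3 - 14x^2 - 12x + 144 = ((1/15)x - 2/5)(30x^2 - 30x - 360) + (0)
Last nonzero remainder: 30x^2 - 30x - 360. Dividing through by 30 gives the monic gcd x^2 - x - 12.

x^2 - x - 12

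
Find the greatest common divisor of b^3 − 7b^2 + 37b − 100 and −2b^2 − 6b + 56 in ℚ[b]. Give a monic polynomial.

b − 4

Repeated division with remainder:
  b^3 − 7b^2 + 37b − 100 = (−(1/2)b + 5)(−2b^2 − 6b + 56) + (95b − 380)
  −2b^2 − 6b + 56 = (−(2/95)b − 14/95)(95b − 380) + (0)
Last nonzero remainder: 95b − 380. Dividing through by 95 gives the monic gcd b − 4.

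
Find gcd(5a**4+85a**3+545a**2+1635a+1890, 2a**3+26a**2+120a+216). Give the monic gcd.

a**2+7a+18

By polynomial division,
  5a**4+85a**3+545a**2+1635a+1890 = ((5/2)a+10)(2a**3+26a**2+120a+216) + (-15a**2-105a-270)
  2a**3+26a**2+120a+216 = (-(2/15)a-4/5)(-15a**2-105a-270) + (0)
Last nonzero remainder: -15a**2-105a-270. Dividing through by -15 gives the monic gcd a**2+7a+18.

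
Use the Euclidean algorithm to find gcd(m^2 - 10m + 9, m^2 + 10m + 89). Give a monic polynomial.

Repeated division with remainder:
  m^2 - 10m + 9 = (m^2 + 10m + 89) + (-20m - 80)
  m^2 + 10m + 89 = (-(1/20)m - 3/10)(-20m - 80) + (65)
  -20m - 80 = (-(4/13)m - 16/13)(65) + (0)
The last nonzero remainder is the constant 65, so the polynomials are coprime and gcd = 1.

1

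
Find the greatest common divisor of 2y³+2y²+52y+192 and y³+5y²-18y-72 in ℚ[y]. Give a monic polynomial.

y+3

Repeated division with remainder:
  2y³+2y²+52y+192 = (2)(y³+5y²-18y-72) + (-8y²+88y+336)
  y³+5y²-18y-72 = (-(1/8)y-2)(-8y²+88y+336) + (200y+600)
  -8y²+88y+336 = (-(1/25)y+14/25)(200y+600) + (0)
Last nonzero remainder: 200y+600. Dividing through by 200 gives the monic gcd y+3.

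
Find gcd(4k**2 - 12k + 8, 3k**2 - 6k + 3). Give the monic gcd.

k - 1

By polynomial division,
  4k**2 - 12k + 8 = (4/3)(3k**2 - 6k + 3) + (-4k + 4)
  3k**2 - 6k + 3 = (-(3/4)k + 3/4)(-4k + 4) + (0)
Last nonzero remainder: -4k + 4. Dividing through by -4 gives the monic gcd k - 1.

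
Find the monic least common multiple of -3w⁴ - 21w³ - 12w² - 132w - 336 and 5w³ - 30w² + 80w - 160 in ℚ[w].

w⁵ + 3w⁴ - 24w³ + 28w² - 64w - 448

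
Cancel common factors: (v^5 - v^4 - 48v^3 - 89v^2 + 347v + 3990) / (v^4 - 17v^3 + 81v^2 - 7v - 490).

(v^3 + 11v^2 + 49v + 114)/(v^2 - 5v - 14)

Apply the Euclidean algorithm:
  v^5 - v^4 - 48v^3 - 89v^2 + 347v + 3990 = (v + 16)(v^4 - 17v^3 + 81v^2 - 7v - 490) + (143v^3 - 1378v^2 + 949v + 11830)
  v^4 - 17v^3 + 81v^2 - 7v - 490 = ((1/143)v - 81/1573)(143v^3 - 1378v^2 + 949v + 11830) + ((412/121)v^2 - (4944/121)v + 14420/121)
  143v^3 - 1378v^2 + 949v + 11830 = ((17303/412)v + 20449/206)((412/121)v^2 - (4944/121)v + 14420/121) + (0)
Last nonzero remainder: (412/121)v^2 - (4944/121)v + 14420/121. Dividing through by 412/121 gives the monic gcd v^2 - 12v + 35.
Cancel v^2 - 12v + 35 from numerator and denominator to get the reduced form.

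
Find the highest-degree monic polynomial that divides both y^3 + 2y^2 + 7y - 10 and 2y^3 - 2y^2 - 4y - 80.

y^2 + 3y + 10

Apply the Euclidean algorithm:
  y^3 + 2y^2 + 7y - 10 = (1/2)(2y^3 - 2y^2 - 4y - 80) + (3y^2 + 9y + 30)
  2y^3 - 2y^2 - 4y - 80 = ((2/3)y - 8/3)(3y^2 + 9y + 30) + (0)
Last nonzero remainder: 3y^2 + 9y + 30. Dividing through by 3 gives the monic gcd y^2 + 3y + 10.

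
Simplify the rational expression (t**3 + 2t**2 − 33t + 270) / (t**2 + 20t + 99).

Apply the Euclidean algorithm:
  t**3 + 2t**2 − 33t + 270 = (t − 18)(t**2 + 20t + 99) + (228t + 2052)
  t**2 + 20t + 99 = ((1/228)t + 11/228)(228t + 2052) + (0)
Last nonzero remainder: 228t + 2052. Dividing through by 228 gives the monic gcd t + 9.
Cancel t + 9 from numerator and denominator to get the reduced form.

(t**2 − 7t + 30)/(t + 11)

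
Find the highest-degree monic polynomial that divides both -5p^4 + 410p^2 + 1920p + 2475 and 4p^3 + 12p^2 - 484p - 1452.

Euclidean algorithm in ℚ[p]:
  -5p^4 + 410p^2 + 1920p + 2475 = (-(5/4)p + 15/4)(4p^3 + 12p^2 - 484p - 1452) + (-240p^2 + 1920p + 7920)
  4p^3 + 12p^2 - 484p - 1452 = (-(1/60)p - 11/60)(-240p^2 + 1920p + 7920) + (0)
Last nonzero remainder: -240p^2 + 1920p + 7920. Dividing through by -240 gives the monic gcd p^2 - 8p - 33.

p^2 - 8p - 33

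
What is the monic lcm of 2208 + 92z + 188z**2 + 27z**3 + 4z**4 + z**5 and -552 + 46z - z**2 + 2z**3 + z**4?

-8832 + 1840z - 660z**2 + 80z**3 + 11z**4 + z**6

By polynomial division,
  z**5 + 4z**4 + 27z**3 + 188z**2 + 92z + 2208 = (z + 2)(z**4 + 2z**3 - z**2 + 46z - 552) + (24z**3 + 144z**2 + 552z + 3312)
  z**4 + 2z**3 - z**2 + 46z - 552 = ((1/24)z - 1/6)(24z**3 + 144z**2 + 552z + 3312) + (0)
Last nonzero remainder: 24z**3 + 144z**2 + 552z + 3312. Dividing through by 24 gives the monic gcd z**3 + 6z**2 + 23z + 138.
Then lcm(f, g) = f·g / gcd(f, g); expanding and making the result monic gives the answer.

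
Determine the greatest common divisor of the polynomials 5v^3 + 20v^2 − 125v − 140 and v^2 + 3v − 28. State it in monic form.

Apply the Euclidean algorithm:
  5v^3 + 20v^2 − 125v − 140 = (5v + 5)(v^2 + 3v − 28) + (0)
The last nonzero remainder v^2 + 3v − 28 is already monic.

v^2 + 3v − 28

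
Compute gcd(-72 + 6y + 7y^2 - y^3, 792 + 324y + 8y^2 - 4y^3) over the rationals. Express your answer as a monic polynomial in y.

Euclidean algorithm in ℚ[y]:
  -y^3 + 7y^2 + 6y - 72 = (1/4)(-4y^3 + 8y^2 + 324y + 792) + (5y^2 - 75y - 270)
  -4y^3 + 8y^2 + 324y + 792 = (-(4/5)y - 52/5)(5y^2 - 75y - 270) + (-672y - 2016)
  5y^2 - 75y - 270 = (-(5/672)y + 15/112)(-672y - 2016) + (0)
Last nonzero remainder: -672y - 2016. Dividing through by -672 gives the monic gcd y + 3.

3 + y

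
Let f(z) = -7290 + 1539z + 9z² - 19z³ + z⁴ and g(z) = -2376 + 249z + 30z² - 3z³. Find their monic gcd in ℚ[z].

Apply the Euclidean algorithm:
  z⁴ - 19z³ + 9z² + 1539z - 7290 = (-(1/3)z + 3)(-3z³ + 30z² + 249z - 2376) + (2z² - 162)
  -3z³ + 30z² + 249z - 2376 = (-(3/2)z + 15)(2z² - 162) + (6z + 54)
  2z² - 162 = ((1/3)z - 3)(6z + 54) + (0)
Last nonzero remainder: 6z + 54. Dividing through by 6 gives the monic gcd z + 9.

9 + z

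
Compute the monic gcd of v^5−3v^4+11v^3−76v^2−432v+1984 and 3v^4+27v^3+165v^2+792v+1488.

By polynomial division,
  v^5−3v^4+11v^3−76v^2−432v+1984 = ((1/3)v−4)(3v^4+27v^3+165v^2+792v+1488) + (64v^3+320v^2+2240v+7936)
  3v^4+27v^3+165v^2+792v+1488 = ((3/64)v+3/16)(64v^3+320v^2+2240v+7936) + (0)
Last nonzero remainder: 64v^3+320v^2+2240v+7936. Dividing through by 64 gives the monic gcd v^3+5v^2+35v+124.

v^3+5v^2+35v+124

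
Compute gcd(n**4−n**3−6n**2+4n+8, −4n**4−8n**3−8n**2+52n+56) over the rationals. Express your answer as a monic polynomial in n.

Euclidean algorithm in ℚ[n]:
  n**4−n**3−6n**2+4n+8 = (−1/4)(−4n**4−8n**3−8n**2+52n+56) + (−3n**3−8n**2+17n+22)
  −4n**4−8n**3−8n**2+52n+56 = ((4/3)n−8/9)(−3n**3−8n**2+17n+22) + (−(340/9)n**2+(340/9)n+680/9)
  −3n**3−8n**2+17n+22 = ((27/340)n+99/340)(−(340/9)n**2+(340/9)n+680/9) + (0)
Last nonzero remainder: −(340/9)n**2+(340/9)n+680/9. Dividing through by −340/9 gives the monic gcd n**2−n−2.

n**2−n−2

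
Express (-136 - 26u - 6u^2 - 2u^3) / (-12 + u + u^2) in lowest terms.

Euclidean algorithm in ℚ[u]:
  -2u^3 - 6u^2 - 26u - 136 = (-2u - 4)(u^2 + u - 12) + (-46u - 184)
  u^2 + u - 12 = (-(1/46)u + 3/46)(-46u - 184) + (0)
Last nonzero remainder: -46u - 184. Dividing through by -46 gives the monic gcd u + 4.
Cancel u + 4 from numerator and denominator to get the reduced form.

(-34 + 2u - 2u^2)/(-3 + u)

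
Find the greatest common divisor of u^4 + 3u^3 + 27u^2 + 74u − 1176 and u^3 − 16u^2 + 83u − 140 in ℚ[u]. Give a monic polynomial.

Apply the Euclidean algorithm:
  u^4 + 3u^3 + 27u^2 + 74u − 1176 = (u + 19)(u^3 − 16u^2 + 83u − 140) + (248u^2 − 1363u + 1484)
  u^3 − 16u^2 + 83u − 140 = ((1/248)u − 2605/61504)(248u^2 − 1363u + 1484) + ((1186185/61504)u − 1186185/15376)
  248u^2 − 1363u + 1484 = ((15252992/1186185)u − 3259712/169455)((1186185/61504)u − 1186185/15376) + (0)
Last nonzero remainder: (1186185/61504)u − 1186185/15376. Dividing through by 1186185/61504 gives the monic gcd u − 4.

u − 4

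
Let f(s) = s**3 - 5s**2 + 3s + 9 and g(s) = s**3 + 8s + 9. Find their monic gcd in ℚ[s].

s + 1

Apply the Euclidean algorithm:
  s**3 - 5s**2 + 3s + 9 = (s**3 + 8s + 9) + (-5s**2 - 5s)
  s**3 + 8s + 9 = (-(1/5)s + 1/5)(-5s**2 - 5s) + (9s + 9)
  -5s**2 - 5s = (-(5/9)s)(9s + 9) + (0)
Last nonzero remainder: 9s + 9. Dividing through by 9 gives the monic gcd s + 1.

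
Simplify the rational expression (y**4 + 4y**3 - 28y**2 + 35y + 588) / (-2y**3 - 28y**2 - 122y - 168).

(-y**2 + 7y - 21)/(2y + 6)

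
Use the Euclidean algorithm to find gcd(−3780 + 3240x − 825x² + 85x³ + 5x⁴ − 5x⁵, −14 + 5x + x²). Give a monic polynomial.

−14 + 5x + x²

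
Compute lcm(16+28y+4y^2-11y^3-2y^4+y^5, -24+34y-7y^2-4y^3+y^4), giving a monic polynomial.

-48-52y+60y^2+69y^3-12y^4-18y^5+y^7

Euclidean algorithm in ℚ[y]:
  y^5-2y^4-11y^3+4y^2+28y+16 = (y+2)(y^4-4y^3-7y^2+34y-24) + (4y^3-16y^2-16y+64)
  y^4-4y^3-7y^2+34y-24 = ((1/4)y)(4y^3-16y^2-16y+64) + (-3y^2+18y-24)
  4y^3-16y^2-16y+64 = (-(4/3)y-8/3)(-3y^2+18y-24) + (0)
Last nonzero remainder: -3y^2+18y-24. Dividing through by -3 gives the monic gcd y^2-6y+8.
Then lcm(f, g) = f·g / gcd(f, g); expanding and making the result monic gives the answer.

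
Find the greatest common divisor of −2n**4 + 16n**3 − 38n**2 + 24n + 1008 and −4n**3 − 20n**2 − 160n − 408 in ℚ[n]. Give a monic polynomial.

n + 3

Repeated division with remainder:
  −2n**4 + 16n**3 − 38n**2 + 24n + 1008 = ((1/2)n − 13/2)(−4n**3 − 20n**2 − 160n − 408) + (−88n**2 − 812n − 1644)
  −4n**3 − 20n**2 − 160n − 408 = ((1/22)n − 93/484)(−88n**2 − 812n − 1644) + (−(29197/121)n − 87591/121)
  −88n**2 − 812n − 1644 = ((10648/29197)n + 66308/29197)(−(29197/121)n − 87591/121) + (0)
Last nonzero remainder: −(29197/121)n − 87591/121. Dividing through by −29197/121 gives the monic gcd n + 3.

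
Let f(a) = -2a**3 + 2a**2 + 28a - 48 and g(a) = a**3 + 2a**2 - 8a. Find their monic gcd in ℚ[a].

Apply the Euclidean algorithm:
  -2a**3 + 2a**2 + 28a - 48 = (-2)(a**3 + 2a**2 - 8a) + (6a**2 + 12a - 48)
  a**3 + 2a**2 - 8a = ((1/6)a)(6a**2 + 12a - 48) + (0)
Last nonzero remainder: 6a**2 + 12a - 48. Dividing through by 6 gives the monic gcd a**2 + 2a - 8.

a**2 + 2a - 8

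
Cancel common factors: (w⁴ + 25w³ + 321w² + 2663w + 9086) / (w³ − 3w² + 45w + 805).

By polynomial division,
  w⁴ + 25w³ + 321w² + 2663w + 9086 = (w + 28)(w³ − 3w² + 45w + 805) + (360w² + 598w − 13454)
  w³ − 3w² + 45w + 805 = ((1/360)w − 839/64800)(360w² + 598w − 13454) + ((2919721/32400)w + 20438047/32400)
  360w² + 598w − 13454 = ((11664000/2919721)w − 62272800/2919721)((2919721/32400)w + 20438047/32400) + (0)
Last nonzero remainder: (2919721/32400)w + 20438047/32400. Dividing through by 2919721/32400 gives the monic gcd w + 7.
Cancel w + 7 from numerator and denominator to get the reduced form.

(w³ + 18w² + 195w + 1298)/(w² − 10w + 115)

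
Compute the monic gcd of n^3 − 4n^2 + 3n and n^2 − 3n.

Euclidean algorithm in ℚ[n]:
  n^3 − 4n^2 + 3n = (n − 1)(n^2 − 3n) + (0)
The last nonzero remainder n^2 − 3n is already monic.

n^2 − 3n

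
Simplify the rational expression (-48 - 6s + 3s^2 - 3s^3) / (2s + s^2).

Repeated division with remainder:
  -3s^3 + 3s^2 - 6s - 48 = (-3s + 9)(s^2 + 2s) + (-24s - 48)
  s^2 + 2s = (-(1/24)s)(-24s - 48) + (0)
Last nonzero remainder: -24s - 48. Dividing through by -24 gives the monic gcd s + 2.
Cancel s + 2 from numerator and denominator to get the reduced form.

(-24 + 9s - 3s^2)/(s)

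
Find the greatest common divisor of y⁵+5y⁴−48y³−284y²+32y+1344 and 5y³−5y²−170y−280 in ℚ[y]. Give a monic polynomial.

y²−3y−28

By polynomial division,
  y⁵+5y⁴−48y³−284y²+32y+1344 = ((1/5)y²+(6/5)y−8/5)(5y³−5y²−170y−280) + (−32y²+96y+896)
  5y³−5y²−170y−280 = (−(5/32)y−5/16)(−32y²+96y+896) + (0)
Last nonzero remainder: −32y²+96y+896. Dividing through by −32 gives the monic gcd y²−3y−28.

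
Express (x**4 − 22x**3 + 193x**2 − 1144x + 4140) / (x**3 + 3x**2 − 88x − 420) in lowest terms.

(x**3 − 12x**2 + 73x − 414)/(x**2 + 13x + 42)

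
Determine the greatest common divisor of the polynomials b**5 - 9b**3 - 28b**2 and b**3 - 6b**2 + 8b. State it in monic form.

b**2 - 4b

By polynomial division,
  b**5 - 9b**3 - 28b**2 = (b**2 + 6b + 19)(b**3 - 6b**2 + 8b) + (38b**2 - 152b)
  b**3 - 6b**2 + 8b = ((1/38)b - 1/19)(38b**2 - 152b) + (0)
Last nonzero remainder: 38b**2 - 152b. Dividing through by 38 gives the monic gcd b**2 - 4b.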